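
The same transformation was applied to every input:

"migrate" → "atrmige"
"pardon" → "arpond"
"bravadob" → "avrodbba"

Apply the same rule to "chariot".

In each case the input is transformed by: sort the characters into reverse alphabetical order, then move the last character to the front.
Starting from "chariot": after the first operation, "troihca"; after the second, "atroihc".
(Check on "migrate": → "trmigea" → "atrmige" ✓)

atroihc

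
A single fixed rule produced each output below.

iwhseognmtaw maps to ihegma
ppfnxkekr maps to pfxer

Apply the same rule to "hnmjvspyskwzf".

hmvpswf

Rule — keep every other character starting from the first (positions 1st, 3rd, 5th, ...).
Applying that to "hnmjvspyskwzf" gives "hmvpswf".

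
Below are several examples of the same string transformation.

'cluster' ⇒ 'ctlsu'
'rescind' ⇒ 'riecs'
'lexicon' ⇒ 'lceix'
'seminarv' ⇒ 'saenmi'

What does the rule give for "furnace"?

The rule is to delete the last 2 characters, then take characters alternately from the front and the back (1st, last, 2nd, 2nd-last, ...).
For "furnace" the result is "faunr".
(Check on "lexicon": → "lexic" → "lceix" ✓)

faunr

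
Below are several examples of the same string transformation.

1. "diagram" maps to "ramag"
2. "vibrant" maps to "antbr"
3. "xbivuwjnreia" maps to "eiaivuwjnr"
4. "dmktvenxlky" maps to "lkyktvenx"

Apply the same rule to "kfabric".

The pattern: delete the first 2 characters, then move the last 3 characters to the front (rotate right by 3).
On "kfabric": the first step gives "abric", and the second then gives "ricab".

ricab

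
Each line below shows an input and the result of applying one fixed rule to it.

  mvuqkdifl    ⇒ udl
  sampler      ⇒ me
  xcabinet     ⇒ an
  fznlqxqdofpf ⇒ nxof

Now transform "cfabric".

What's happening: keep one character in every 3, starting at position 3 (positions 3rd, 6th, 9th, ...).
For "cfabric" the result is "ai".

ai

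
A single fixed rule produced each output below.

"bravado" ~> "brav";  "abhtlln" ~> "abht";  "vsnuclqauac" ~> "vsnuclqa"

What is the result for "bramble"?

In each case the input is transformed by: delete the last 3 characters.
"bramble" → "bram".

bram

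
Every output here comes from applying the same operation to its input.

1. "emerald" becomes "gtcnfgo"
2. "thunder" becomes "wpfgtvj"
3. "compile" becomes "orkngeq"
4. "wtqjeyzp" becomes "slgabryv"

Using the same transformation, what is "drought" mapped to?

Looking at the pairs, the operation is to shift every letter 2 places forward in the alphabet (wrapping around), then move the first 2 characters to the end (rotate left by 2).
"drought" → "ftqwijv" → "qwijvft".

qwijvft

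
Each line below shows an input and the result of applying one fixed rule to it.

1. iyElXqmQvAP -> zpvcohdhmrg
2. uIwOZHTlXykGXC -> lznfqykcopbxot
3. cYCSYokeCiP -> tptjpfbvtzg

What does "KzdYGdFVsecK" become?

bqupxuwmjvtb

The rule is to shift every letter 9 places backward in the alphabet (wrapping around), then convert every letter to lowercase.
On "KzdYGdFVsecK": the first step gives "BquPXuWMjvtB", and the second then gives "bqupxuwmjvtb".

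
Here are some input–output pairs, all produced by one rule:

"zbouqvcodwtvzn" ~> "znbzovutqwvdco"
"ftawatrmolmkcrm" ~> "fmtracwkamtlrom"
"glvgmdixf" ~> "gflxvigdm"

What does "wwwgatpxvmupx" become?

wxwpwugmavtxp

The transformation: take characters alternately from the front and the back (1st, last, 2nd, 2nd-last, ...).
On "wwwgatpxvmupx" that produces "wxwpwugmavtxp".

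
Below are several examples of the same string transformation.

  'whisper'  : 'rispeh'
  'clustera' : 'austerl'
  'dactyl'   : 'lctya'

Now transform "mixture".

exturi

The pattern: delete the first character, then swap the first and last characters.
Applying both steps to "mixture": "ixture", then "exturi".
(Check on "dactyl": → "actyl" → "lctya" ✓)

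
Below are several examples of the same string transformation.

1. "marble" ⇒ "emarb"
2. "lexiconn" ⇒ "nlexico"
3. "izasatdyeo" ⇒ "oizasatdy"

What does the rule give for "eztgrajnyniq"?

qeztgrajnyn

What's happening: move the last character to the front, then delete the last character.
"eztgrajnyniq" → "qeztgrajnyn".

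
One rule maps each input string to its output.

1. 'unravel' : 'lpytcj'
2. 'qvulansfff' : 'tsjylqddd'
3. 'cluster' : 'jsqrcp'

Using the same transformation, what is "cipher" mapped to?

gnfcp

Rule — delete the first character, then shift every letter 2 places backward in the alphabet (wrapping around).
Starting from "cipher": after the first operation, "ipher"; after the second, "gnfcp".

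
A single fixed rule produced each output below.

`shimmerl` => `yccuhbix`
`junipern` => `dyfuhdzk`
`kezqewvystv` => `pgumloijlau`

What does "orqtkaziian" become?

gjaqpyyqdeh

The pattern: move the first 2 characters to the end (rotate left by 2), then shift every letter 10 places backward in the alphabet (wrapping around).
For "orqtkaziian", step one produces "qtkaziianor"; step two turns that into "gjaqpyyqdeh".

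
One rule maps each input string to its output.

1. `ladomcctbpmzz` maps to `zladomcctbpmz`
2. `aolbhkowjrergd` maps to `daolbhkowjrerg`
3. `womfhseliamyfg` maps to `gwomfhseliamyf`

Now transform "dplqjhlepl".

ldplqjhlep

Each output is the input with this applied: move the last character to the front.
Doing the same to "dplqjhlepl": "ldplqjhlep".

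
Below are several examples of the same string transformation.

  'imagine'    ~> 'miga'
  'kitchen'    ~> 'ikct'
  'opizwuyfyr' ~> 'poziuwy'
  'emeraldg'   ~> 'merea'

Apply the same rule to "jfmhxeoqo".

What's happening: delete the last 3 characters, then swap each adjacent pair of characters (1↔2, 3↔4, ...).
Applying both steps to "jfmhxeoqo": "jfmhxe", then "fjhmex".

fjhmex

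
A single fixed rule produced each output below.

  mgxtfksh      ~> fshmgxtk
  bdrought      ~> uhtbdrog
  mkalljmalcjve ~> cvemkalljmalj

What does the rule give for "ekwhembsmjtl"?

The rule is to move the last 3 characters to the front (rotate right by 3), then swap the first and last characters.
For "ekwhembsmjtl", step one produces "jtlekwhembsm"; step two turns that into "mtlekwhembsj".

mtlekwhembsj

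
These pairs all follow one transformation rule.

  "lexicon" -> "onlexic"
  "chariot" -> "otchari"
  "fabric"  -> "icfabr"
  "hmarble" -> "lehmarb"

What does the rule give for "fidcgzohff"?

fffidcgzoh

The transformation: move the last 2 characters to the front (rotate right by 2).
On "fidcgzohff" that produces "fffidcgzoh".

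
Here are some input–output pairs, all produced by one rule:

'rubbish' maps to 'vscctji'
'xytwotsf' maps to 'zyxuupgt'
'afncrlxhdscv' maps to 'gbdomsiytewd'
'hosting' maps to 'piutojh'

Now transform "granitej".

The rule is to swap each adjacent pair of characters (1↔2, 3↔4, ...), then shift every letter 1 place forward in the alphabet (wrapping around).
"granitej" → "rgnatije" → "shobujkf".

shobujkf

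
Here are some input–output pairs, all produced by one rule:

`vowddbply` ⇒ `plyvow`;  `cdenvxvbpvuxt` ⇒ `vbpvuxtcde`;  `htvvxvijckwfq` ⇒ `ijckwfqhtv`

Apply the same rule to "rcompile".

lerco

Each output is the input with this applied: move the first 3 characters to the end (rotate left by 3), then delete the first 3 characters.
On "rcompile": the first step gives "mpilerco", and the second then gives "lerco".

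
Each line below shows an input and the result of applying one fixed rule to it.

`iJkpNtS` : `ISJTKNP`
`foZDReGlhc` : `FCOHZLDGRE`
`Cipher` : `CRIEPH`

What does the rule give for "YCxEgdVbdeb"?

What's happening: take characters alternately from the front and the back (1st, last, 2nd, 2nd-last, ...), then convert every letter to uppercase.
For "YCxEgdVbdeb", step one produces "YbCexdEbgVd"; step two turns that into "YBCEXDEBGVD".

YBCEXDEBGVD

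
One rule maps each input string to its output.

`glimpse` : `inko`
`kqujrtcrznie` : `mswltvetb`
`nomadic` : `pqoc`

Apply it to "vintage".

Looking at the pairs, the operation is to delete the last 3 characters, then shift every letter 2 places forward in the alphabet (wrapping around).
Starting from "vintage": after the first operation, "vint"; after the second, "xkpv".

xkpv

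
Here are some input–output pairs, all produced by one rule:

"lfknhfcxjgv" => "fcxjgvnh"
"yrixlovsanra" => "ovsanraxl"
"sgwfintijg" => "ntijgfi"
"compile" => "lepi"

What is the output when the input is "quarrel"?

The rule is to delete the first 3 characters, then move the first 2 characters to the end (rotate left by 2).
For "quarrel", step one produces "rrel"; step two turns that into "elrr".
(Check on "sgwfintijg": → "fintijg" → "ntijgfi" ✓)

elrr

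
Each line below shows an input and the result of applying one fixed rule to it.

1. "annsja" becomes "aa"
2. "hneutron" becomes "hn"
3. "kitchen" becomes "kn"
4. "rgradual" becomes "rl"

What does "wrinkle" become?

Rule — take characters alternately from the front and the back (1st, last, 2nd, 2nd-last, ...), then keep only the first 2 characters.
"wrinkle" → "werlikn" → "we".

we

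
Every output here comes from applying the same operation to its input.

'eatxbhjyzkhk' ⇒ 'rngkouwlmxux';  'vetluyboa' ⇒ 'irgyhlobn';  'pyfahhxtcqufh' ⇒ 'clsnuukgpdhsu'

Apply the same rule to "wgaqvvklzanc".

Rule — shift every letter 13 places forward in the alphabet (wrapping around) — i.e. ROT13.
Doing the same to "wgaqvvklzanc": "jtndiixymnap".

jtndiixymnap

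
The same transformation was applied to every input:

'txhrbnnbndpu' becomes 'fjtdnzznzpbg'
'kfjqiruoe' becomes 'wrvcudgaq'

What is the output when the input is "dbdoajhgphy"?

Each output is the input with this applied: shift every letter 12 places forward in the alphabet (wrapping around).
On "dbdoajhgphy" that produces "pnpamvtsbtk".

pnpamvtsbtk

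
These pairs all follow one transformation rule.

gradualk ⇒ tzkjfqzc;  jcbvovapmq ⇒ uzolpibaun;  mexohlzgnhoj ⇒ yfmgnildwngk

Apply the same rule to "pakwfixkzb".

hwjyaozjve

What's happening: swap the front and back halves of the string, then shift every letter 1 place backward in the alphabet (wrapping around).
Applying both steps to "pakwfixkzb": "ixkzbpakwf", then "hwjyaozjve".
(Check on "gradualk": → "ualkgrad" → "tzkjfqzc" ✓)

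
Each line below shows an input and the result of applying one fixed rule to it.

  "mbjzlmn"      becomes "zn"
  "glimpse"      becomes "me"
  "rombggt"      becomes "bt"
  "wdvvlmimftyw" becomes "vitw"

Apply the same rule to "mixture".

te

The rule is to move the first 2 characters to the end (rotate left by 2), then keep one character in every 3, starting at position 2 (positions 2nd, 5th, 8th, ...).
Starting from "mixture": after the first operation, "xturemi"; after the second, "te".
(Check on "glimpse": → "impsegl" → "me" ✓)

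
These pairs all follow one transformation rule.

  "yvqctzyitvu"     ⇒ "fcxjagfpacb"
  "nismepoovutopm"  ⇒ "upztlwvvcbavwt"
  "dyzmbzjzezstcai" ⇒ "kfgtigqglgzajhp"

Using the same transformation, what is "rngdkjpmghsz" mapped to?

Rule — shift every letter 7 places forward in the alphabet (wrapping around).
Applying that to "rngdkjpmghsz" gives "yunkrqwtnozg".

yunkrqwtnozg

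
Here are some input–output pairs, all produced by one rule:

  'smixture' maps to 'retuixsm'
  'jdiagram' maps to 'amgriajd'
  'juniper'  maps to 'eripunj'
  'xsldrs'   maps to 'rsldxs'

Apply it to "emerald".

The pattern: reverse the string, then swap each adjacent pair of characters (1↔2, 3↔4, ...).
So "emerald" becomes "ldramee".
(Check on "smixture": → "erutxims" → "retuixsm" ✓)

ldramee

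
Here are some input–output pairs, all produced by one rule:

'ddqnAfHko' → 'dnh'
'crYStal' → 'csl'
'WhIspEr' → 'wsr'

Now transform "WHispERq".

wsr

In each case the input is transformed by: keep one character in every 3, starting at position 1 (positions 1st, 4th, 7th, ...), then convert every letter to lowercase.
For "WHispERq", step one produces "WsR"; step two turns that into "wsr".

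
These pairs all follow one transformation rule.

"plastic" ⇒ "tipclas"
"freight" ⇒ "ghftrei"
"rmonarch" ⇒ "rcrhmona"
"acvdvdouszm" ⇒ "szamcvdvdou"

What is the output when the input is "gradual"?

uaglrad

The rule is to swap the first and last characters, then move the last 3 characters to the front (rotate right by 3).
Applying that to "gradual" gives "uaglrad".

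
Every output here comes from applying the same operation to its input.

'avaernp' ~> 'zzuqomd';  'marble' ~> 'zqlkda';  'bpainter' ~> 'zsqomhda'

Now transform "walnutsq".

The rule is to shift every letter 1 place backward in the alphabet (wrapping around), then sort the characters into reverse alphabetical order.
"walnutsq" → "vzkmtsrp" → "zvtsrpmk".

zvtsrpmk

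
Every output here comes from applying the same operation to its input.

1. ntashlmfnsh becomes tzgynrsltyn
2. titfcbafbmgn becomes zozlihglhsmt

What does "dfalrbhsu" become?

jlgrxhnya

Each output is the input with this applied: shift every letter 6 places forward in the alphabet (wrapping around).
So "dfalrbhsu" becomes "jlgrxhnya".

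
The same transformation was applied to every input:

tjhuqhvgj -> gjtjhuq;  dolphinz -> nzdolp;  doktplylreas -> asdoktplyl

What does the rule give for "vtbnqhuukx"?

The pattern: move the last 2 characters to the front (rotate right by 2), then delete the last 2 characters.
Applying both steps to "vtbnqhuukx": "kxvtbnqhuu", then "kxvtbnqh".

kxvtbnqh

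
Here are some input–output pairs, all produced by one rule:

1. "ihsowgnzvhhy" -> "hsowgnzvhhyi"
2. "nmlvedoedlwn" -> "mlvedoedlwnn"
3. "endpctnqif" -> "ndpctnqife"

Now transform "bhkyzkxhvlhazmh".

hkyzkxhvlhazmhb

What's happening: move the first character to the end.
Applying that to "bhkyzkxhvlhazmh" gives "hkyzkxhvlhazmhb".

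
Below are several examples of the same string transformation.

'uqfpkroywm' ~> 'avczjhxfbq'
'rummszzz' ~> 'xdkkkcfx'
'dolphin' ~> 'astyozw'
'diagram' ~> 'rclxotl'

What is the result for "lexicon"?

tnzywpi

What's happening: shift every letter 11 places forward in the alphabet (wrapping around), then move the first 3 characters to the end (rotate left by 3).
"lexicon" → "wpitnzy" → "tnzywpi".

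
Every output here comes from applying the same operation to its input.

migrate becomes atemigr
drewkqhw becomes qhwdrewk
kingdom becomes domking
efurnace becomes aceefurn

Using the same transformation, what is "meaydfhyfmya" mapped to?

myameaydfhyf

The pattern: move the last 3 characters to the front (rotate right by 3).
Applying that to "meaydfhyfmya" gives "myameaydfhyf".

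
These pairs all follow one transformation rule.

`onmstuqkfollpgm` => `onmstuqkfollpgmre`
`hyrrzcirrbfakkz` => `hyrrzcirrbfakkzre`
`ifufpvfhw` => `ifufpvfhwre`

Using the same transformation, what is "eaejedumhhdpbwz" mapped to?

Looking at the pairs, the operation is to append "re".
On "eaejedumhhdpbwz" that produces "eaejedumhhdpbwzre".

eaejedumhhdpbwzre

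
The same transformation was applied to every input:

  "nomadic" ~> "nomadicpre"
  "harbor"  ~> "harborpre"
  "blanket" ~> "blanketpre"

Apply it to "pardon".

Looking at the pairs, the operation is to append "pre".
Doing the same to "pardon": "pardonpre".

pardonpre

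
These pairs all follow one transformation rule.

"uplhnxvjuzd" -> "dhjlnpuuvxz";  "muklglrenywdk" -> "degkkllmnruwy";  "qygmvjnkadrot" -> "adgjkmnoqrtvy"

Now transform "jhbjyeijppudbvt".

bbdehijjjpptuvy

What's happening: sort the characters into alphabetical order.
On "jhbjyeijppudbvt" that produces "bbdehijjjpptuvy".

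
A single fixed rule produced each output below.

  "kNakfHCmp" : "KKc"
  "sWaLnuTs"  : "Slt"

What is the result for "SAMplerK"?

sPR

In each case the input is transformed by: keep one character in every 3, starting at position 1 (positions 1st, 4th, 7th, ...), then flip the case of every letter.
So "SAMplerK" becomes "sPR".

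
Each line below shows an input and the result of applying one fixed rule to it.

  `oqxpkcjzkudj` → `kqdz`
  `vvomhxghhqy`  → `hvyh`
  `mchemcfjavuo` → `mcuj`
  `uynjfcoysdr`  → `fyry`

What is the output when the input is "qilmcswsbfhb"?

Looking at the pairs, the operation is to keep one character in every 3, starting at position 2 (positions 2nd, 5th, 8th, ...), then swap each adjacent pair of characters (1↔2, 3↔4, ...).
"qilmcswsbfhb" → "cihs".

cihs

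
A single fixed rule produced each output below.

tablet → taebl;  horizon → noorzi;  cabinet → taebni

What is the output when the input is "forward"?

In each case the input is transformed by: take characters alternately from the front and the back (1st, last, 2nd, 2nd-last, ...), then delete the first character.
So "forward" becomes "dorraw".

dorraw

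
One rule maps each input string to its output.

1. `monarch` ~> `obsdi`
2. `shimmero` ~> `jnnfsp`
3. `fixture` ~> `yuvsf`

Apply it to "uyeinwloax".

What's happening: shift every letter 1 place forward in the alphabet (wrapping around), then delete the first 2 characters.
On "uyeinwloax": the first step gives "vzfjoxmpby", and the second then gives "fjoxmpby".

fjoxmpby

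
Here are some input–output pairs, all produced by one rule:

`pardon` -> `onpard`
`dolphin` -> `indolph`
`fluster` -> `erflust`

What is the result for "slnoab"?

The pattern: move the last 2 characters to the front (rotate right by 2).
Applying that to "slnoab" gives "abslno".

abslno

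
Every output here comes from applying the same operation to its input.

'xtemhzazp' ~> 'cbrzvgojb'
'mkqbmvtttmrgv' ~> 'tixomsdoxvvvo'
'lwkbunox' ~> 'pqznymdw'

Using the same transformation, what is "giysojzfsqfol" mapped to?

hqnikauqlbhus

Each output is the input with this applied: move the last 3 characters to the front (rotate right by 3), then shift every letter 2 places forward in the alphabet (wrapping around).
For "giysojzfsqfol", step one produces "folgiysojzfsq"; step two turns that into "hqnikauqlbhus".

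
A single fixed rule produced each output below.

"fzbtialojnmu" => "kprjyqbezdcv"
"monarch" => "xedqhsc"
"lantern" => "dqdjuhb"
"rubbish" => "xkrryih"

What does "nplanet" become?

Rule — shift every letter 10 places backward in the alphabet (wrapping around), then swap the first and last characters.
Starting from "nplanet": after the first operation, "dfbqduj"; after the second, "jfbqdud".

jfbqdud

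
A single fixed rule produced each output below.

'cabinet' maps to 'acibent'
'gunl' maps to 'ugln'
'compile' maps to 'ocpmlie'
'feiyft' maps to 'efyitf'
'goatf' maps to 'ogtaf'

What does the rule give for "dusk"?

Each output is the input with this applied: swap each adjacent pair of characters (1↔2, 3↔4, ...).
Doing the same to "dusk": "udks".

udks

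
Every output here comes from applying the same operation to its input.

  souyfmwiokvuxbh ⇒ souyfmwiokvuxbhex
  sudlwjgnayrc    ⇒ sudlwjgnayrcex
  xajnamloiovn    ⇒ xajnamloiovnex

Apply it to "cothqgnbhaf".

Each output is the input with this applied: append "ex".
On "cothqgnbhaf" that produces "cothqgnbhafex".

cothqgnbhafex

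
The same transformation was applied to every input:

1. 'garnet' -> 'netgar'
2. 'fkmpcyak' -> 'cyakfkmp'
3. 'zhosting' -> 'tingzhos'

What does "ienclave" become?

The pattern: swap the front and back halves of the string.
"ienclave" → "laveienc".

laveienc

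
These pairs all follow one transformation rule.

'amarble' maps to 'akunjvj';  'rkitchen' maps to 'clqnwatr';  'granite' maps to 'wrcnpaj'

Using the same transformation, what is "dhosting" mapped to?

bcrwpmqx

Rule — shift every letter 9 places forward in the alphabet (wrapping around), then move the first 3 characters to the end (rotate left by 3).
On "dhosting": the first step gives "mqxbcrwp", and the second then gives "bcrwpmqx".
(Check on "amarble": → "jvjakun" → "akunjvj" ✓)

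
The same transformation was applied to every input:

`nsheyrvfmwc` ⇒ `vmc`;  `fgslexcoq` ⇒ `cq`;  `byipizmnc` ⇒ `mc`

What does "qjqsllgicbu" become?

gcu

The transformation: keep every other character starting from the first (positions 1st, 3rd, 5th, ...), then delete the first 3 characters.
"qjqsllgicbu" → "gcu".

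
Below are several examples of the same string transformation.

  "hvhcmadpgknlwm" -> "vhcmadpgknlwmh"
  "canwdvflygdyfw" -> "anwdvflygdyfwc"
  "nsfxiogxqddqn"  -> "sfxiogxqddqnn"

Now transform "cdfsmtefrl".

dfsmtefrlc

Each output is the input with this applied: move the first character to the end.
Doing the same to "cdfsmtefrl": "dfsmtefrlc".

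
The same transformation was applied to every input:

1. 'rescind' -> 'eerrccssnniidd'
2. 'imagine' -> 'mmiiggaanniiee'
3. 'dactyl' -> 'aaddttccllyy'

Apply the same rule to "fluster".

In each case the input is transformed by: swap each adjacent pair of characters (1↔2, 3↔4, ...), then double every character.
Starting from "fluster": after the first operation, "lfsuetr"; after the second, "llffssuueettrr".

llffssuueettrr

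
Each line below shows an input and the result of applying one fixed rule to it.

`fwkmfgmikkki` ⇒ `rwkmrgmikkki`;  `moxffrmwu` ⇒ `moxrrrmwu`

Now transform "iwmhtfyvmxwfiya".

What's happening: replace every "f" with "r".
So "iwmhtfyvmxwfiya" becomes "iwmhtryvmxwriya".

iwmhtryvmxwriya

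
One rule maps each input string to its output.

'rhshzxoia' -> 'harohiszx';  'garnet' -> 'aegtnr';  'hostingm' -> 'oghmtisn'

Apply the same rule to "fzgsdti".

zifdstg

The transformation: swap each adjacent pair of characters (1↔2, 3↔4, ...), then take characters alternately from the front and the back (1st, last, 2nd, 2nd-last, ...).
Working it through for "fzgsdti": intermediate "zfsgtdi", final "zifdstg".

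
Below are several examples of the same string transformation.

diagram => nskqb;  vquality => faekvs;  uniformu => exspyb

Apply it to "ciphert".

mszro

The pattern: delete the last 2 characters, then shift every letter 10 places forward in the alphabet (wrapping around).
Working it through for "ciphert": intermediate "ciphe", final "mszro".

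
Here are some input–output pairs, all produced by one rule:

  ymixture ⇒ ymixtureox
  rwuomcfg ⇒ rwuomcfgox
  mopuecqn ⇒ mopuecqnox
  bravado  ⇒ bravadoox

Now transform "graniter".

graniterox

The rule is to append "ox".
On "graniter" that produces "graniterox".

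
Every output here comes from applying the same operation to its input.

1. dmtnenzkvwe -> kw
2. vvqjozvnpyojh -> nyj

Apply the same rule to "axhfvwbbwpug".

bpg

In each case the input is transformed by: keep every other character starting from the second (positions 2nd, 4th, 6th, ...), then delete the first 3 characters.
Applying both steps to "axhfvwbbwpug": "xfwbpg", then "bpg".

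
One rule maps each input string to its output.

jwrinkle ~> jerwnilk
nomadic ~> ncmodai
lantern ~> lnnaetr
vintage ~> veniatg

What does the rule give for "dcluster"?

drlcsuet

What's happening: move the last character to the front, then swap each adjacent pair of characters (1↔2, 3↔4, ...).
Applying both steps to "dcluster": "rdcluste", then "drlcsuet".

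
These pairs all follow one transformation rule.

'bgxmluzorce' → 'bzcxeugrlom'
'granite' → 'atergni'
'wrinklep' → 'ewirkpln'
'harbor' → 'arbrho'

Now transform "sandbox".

The transformation: sort the characters into alphabetical order, then take characters alternately from the front and the back (1st, last, 2nd, 2nd-last, ...).
On "sandbox": the first step gives "abdnosx", and the second then gives "axbsdon".

axbsdon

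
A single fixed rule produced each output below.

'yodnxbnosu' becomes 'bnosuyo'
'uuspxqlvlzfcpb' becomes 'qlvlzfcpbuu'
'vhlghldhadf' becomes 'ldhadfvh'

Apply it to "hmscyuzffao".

In each case the input is transformed by: move the first 2 characters to the end (rotate left by 2), then delete the first 3 characters.
Starting from "hmscyuzffao": after the first operation, "scyuzffaohm"; after the second, "uzffaohm".

uzffaohm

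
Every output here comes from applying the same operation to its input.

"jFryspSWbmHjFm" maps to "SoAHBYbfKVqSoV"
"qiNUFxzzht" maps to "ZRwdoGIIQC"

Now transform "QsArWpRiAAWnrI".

Each output is the input with this applied: shift every letter 9 places forward in the alphabet (wrapping around), then flip the case of every letter.
Applying both steps to "QsArWpRiAAWnrI": "ZbJaFyArJJFwaR", then "zBjAfYaRjjfWAr".
(Check on "jFryspSWbmHjFm": → "sOahbyBFkvQsOv" → "SoAHBYbfKVqSoV" ✓)

zBjAfYaRjjfWAr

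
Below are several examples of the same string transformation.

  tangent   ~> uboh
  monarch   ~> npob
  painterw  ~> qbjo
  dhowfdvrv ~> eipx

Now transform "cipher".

djqi

The rule is to shift every letter 1 place forward in the alphabet (wrapping around), then keep only the first 4 characters.
For "cipher" the result is "djqi".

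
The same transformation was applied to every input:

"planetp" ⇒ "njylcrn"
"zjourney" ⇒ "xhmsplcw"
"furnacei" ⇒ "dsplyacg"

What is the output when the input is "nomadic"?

What's happening: shift every letter 2 places backward in the alphabet (wrapping around).
Applying that to "nomadic" gives "lmkybga".

lmkybga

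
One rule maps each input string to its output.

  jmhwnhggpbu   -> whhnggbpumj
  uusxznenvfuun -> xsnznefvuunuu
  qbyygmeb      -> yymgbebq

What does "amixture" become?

xiuterma

Each output is the input with this applied: swap each adjacent pair of characters (1↔2, 3↔4, ...), then move the first 2 characters to the end (rotate left by 2).
Working it through for "amixture": intermediate "maxiuter", final "xiuterma".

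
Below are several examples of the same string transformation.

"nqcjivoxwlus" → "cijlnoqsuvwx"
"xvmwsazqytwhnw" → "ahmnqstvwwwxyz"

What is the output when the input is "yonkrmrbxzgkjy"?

The transformation: sort the characters into alphabetical order.
"yonkrmrbxzgkjy" → "bgjkkmnorrxyyz".

bgjkkmnorrxyyz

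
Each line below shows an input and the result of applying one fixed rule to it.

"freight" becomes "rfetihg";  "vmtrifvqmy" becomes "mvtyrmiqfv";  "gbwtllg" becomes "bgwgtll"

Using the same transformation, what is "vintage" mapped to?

The rule is to move the first character to the end, then take characters alternately from the front and the back (1st, last, 2nd, 2nd-last, ...).
For "vintage", step one produces "intagev"; step two turns that into "ivnetga".

ivnetga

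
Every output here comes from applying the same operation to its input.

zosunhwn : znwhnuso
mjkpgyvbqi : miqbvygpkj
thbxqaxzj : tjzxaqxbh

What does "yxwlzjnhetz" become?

yztehnjzlwx

Each output is the input with this applied: move the first character to the end, then reverse the string.
"yxwlzjnhetz" → "xwlzjnhetzy" → "yztehnjzlwx".
(Check on "zosunhwn": → "osunhwnz" → "znwhnuso" ✓)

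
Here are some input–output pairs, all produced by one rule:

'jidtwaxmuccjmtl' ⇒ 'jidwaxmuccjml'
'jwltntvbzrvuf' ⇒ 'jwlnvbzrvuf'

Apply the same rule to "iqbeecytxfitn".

iqbeecyxfin

In each case the input is transformed by: remove every "t".
For "iqbeecytxfitn" the result is "iqbeecyxfin".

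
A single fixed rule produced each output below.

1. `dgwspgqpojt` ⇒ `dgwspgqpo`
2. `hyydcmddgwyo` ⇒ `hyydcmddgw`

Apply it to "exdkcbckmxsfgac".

exdkcbckmxsfg

Each output is the input with this applied: delete the last 2 characters.
For "exdkcbckmxsfgac" the result is "exdkcbckmxsfg".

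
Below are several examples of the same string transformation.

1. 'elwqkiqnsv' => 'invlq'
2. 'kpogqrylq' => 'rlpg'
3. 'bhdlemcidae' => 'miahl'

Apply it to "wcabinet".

ntcb

The transformation: keep every other character starting from the second (positions 2nd, 4th, 6th, ...), then move the first 2 characters to the end (rotate left by 2).
Working it through for "wcabinet": intermediate "cbnt", final "ntcb".
(Check on "elwqkiqnsv": → "lqinv" → "invlq" ✓)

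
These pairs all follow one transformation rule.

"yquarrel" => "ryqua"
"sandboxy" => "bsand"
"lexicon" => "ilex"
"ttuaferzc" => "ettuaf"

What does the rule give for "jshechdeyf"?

djshech

The rule is to delete the last 3 characters, then move the last character to the front.
On "jshechdeyf": the first step gives "jshechd", and the second then gives "djshech".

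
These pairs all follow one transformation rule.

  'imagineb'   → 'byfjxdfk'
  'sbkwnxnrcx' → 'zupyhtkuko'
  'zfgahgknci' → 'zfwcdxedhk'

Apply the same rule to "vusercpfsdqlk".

The rule is to shift every letter 3 places backward in the alphabet (wrapping around), then move the last 2 characters to the front (rotate right by 2).
Working it through for "vusercpfsdqlk": intermediate "srpbozmcpanih", final "ihsrpbozmcpan".

ihsrpbozmcpan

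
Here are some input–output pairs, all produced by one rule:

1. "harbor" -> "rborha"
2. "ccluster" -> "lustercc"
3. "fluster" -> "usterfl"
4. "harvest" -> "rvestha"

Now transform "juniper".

The rule is to move the first 2 characters to the end (rotate left by 2).
Doing the same to "juniper": "niperju".

niperju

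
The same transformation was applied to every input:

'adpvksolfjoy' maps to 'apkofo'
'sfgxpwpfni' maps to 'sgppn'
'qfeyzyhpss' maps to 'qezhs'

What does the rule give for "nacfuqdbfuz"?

ncudfz

The rule is to keep every other character starting from the first (positions 1st, 3rd, 5th, ...).
So "nacfuqdbfuz" becomes "ncudfz".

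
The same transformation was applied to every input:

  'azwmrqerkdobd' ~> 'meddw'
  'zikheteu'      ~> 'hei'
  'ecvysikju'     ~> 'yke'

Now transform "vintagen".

tei

In each case the input is transformed by: move the first 3 characters to the end (rotate left by 3), then keep one character in every 3, starting at position 1 (positions 1st, 4th, 7th, ...).
Applying both steps to "vintagen": "tagenvin", then "tei".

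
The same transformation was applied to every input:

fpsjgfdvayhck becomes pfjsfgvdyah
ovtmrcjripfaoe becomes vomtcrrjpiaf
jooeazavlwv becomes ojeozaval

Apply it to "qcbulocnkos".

The pattern: delete the last 2 characters, then swap each adjacent pair of characters (1↔2, 3↔4, ...).
On "qcbulocnkos": the first step gives "qcbulocnk", and the second then gives "cqubolnck".

cqubolnck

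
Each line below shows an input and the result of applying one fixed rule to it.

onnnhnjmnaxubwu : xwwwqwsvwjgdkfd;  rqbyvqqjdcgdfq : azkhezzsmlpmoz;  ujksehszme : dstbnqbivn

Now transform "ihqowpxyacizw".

rqzxfyghjlrif

What's happening: shift every letter 9 places forward in the alphabet (wrapping around).
Applying that to "ihqowpxyacizw" gives "rqzxfyghjlrif".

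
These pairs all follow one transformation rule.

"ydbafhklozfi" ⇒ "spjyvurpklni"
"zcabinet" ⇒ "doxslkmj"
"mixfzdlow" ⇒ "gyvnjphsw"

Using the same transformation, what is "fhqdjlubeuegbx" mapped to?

hlqoeolevtnarp

In each case the input is transformed by: reverse the string, then shift every letter 10 places forward in the alphabet (wrapping around).
On "fhqdjlubeuegbx": the first step gives "xbgeuebuljdqhf", and the second then gives "hlqoeolevtnarp".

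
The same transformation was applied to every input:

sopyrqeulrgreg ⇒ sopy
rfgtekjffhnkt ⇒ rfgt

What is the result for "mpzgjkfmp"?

The rule is to keep only the first 4 characters.
On "mpzgjkfmp" that produces "mpzg".

mpzg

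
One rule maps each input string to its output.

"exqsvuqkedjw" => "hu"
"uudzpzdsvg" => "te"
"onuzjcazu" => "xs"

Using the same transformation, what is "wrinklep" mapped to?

cn

The pattern: shift every letter 2 places backward in the alphabet (wrapping around), then keep only the last 2 characters.
Applying both steps to "wrinklep": "upglijcn", then "cn".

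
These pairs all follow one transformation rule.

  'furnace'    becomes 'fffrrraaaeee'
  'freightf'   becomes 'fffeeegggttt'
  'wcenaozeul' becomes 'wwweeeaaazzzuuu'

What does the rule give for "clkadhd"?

ccckkkdddddd

Each output is the input with this applied: keep every other character starting from the first (positions 1st, 3rd, 5th, ...), then repeat every character 3 times.
On "clkadhd" that produces "ccckkkdddddd".
(Check on "wcenaozeul": → "weazu" → "wwweeeaaazzzuuu" ✓)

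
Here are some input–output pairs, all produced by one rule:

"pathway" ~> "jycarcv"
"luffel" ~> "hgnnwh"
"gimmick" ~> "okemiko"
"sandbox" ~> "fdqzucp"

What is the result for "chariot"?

tkqvejc

The rule is to shift every letter 2 places forward in the alphabet (wrapping around), then move the first 3 characters to the end (rotate left by 3).
"chariot" → "tkqvejc".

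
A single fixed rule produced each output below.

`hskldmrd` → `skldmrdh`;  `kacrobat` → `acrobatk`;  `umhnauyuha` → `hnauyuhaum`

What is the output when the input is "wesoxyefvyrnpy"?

xyefvyrnpyweso

The pattern: swap the front and back halves of the string, then move the last 3 characters to the front (rotate right by 3).
For "wesoxyefvyrnpy", step one produces "fvyrnpywesoxye"; step two turns that into "xyefvyrnpyweso".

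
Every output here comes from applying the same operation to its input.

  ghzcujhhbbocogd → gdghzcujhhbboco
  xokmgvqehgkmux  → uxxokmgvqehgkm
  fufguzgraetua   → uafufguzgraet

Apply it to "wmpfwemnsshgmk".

Each output is the input with this applied: move the last 2 characters to the front (rotate right by 2).
So "wmpfwemnsshgmk" becomes "mkwmpfwemnsshg".

mkwmpfwemnsshg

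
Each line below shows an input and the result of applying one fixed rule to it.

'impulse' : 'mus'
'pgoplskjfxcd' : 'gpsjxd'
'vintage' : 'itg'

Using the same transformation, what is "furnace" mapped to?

Rule — keep every other character starting from the second (positions 2nd, 4th, 6th, ...).
"furnace" → "unc".

unc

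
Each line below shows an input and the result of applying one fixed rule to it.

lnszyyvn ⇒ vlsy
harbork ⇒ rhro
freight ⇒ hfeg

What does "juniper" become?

Rule — move the last 2 characters to the front (rotate right by 2), then keep every other character starting from the first (positions 1st, 3rd, 5th, ...).
For "juniper", step one produces "erjunip"; step two turns that into "ejnp".

ejnp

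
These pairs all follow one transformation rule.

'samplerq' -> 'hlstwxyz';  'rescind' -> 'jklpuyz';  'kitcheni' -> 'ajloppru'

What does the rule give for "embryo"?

filtvy

The pattern: shift every letter 7 places forward in the alphabet (wrapping around), then sort the characters into alphabetical order.
Applying both steps to "embryo": "ltiyfv", then "filtvy".
(Check on "kitcheni": → "rpajolup" → "ajloppru" ✓)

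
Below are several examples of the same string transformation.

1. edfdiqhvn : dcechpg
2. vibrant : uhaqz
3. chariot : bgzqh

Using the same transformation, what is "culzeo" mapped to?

btky

Each output is the input with this applied: shift every letter 1 place backward in the alphabet (wrapping around), then delete the last 2 characters.
Starting from "culzeo": after the first operation, "btkydn"; after the second, "btky".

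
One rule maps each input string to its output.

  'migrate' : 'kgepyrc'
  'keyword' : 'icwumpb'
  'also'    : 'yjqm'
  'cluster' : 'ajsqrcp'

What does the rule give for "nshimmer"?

lqfgkkcp

The rule is to shift every letter 2 places backward in the alphabet (wrapping around).
So "nshimmer" becomes "lqfgkkcp".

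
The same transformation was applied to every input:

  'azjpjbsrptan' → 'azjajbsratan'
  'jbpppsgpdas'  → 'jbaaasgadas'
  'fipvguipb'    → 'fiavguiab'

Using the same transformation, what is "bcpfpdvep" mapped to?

Looking at the pairs, the operation is to replace every "p" with "a".
So "bcpfpdvep" becomes "bcafadvea".

bcafadvea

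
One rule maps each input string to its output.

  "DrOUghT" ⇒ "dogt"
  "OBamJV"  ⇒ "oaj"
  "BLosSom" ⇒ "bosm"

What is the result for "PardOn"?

The pattern: keep every other character starting from the first (positions 1st, 3rd, 5th, ...), then convert every letter to lowercase.
Working it through for "PardOn": intermediate "PrO", final "pro".

pro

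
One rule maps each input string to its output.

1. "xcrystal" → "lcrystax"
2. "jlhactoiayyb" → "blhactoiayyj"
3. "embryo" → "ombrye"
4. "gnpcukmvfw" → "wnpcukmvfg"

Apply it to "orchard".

What's happening: swap the first and last characters.
On "orchard" that produces "drcharo".

drcharo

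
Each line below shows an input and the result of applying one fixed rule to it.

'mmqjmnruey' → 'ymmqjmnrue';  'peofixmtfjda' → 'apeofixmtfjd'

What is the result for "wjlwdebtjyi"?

iwjlwdebtjy

Looking at the pairs, the operation is to move the last character to the front.
For "wjlwdebtjyi" the result is "iwjlwdebtjy".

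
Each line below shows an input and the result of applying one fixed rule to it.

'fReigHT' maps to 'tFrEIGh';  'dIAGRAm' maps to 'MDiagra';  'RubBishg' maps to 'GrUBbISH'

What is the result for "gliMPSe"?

What's happening: flip the case of every letter, then move the last character to the front.
"gliMPSe" → "EGLImps".
(Check on "RubBishg": → "rUBbISHG" → "GrUBbISH" ✓)

EGLImps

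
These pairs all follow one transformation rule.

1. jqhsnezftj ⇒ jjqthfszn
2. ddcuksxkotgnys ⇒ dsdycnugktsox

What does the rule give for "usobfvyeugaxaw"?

What's happening: take characters alternately from the front and the back (1st, last, 2nd, 2nd-last, ...), then delete the last character.
On "usobfvyeugaxaw": the first step gives "uwsaoxbafgvuye", and the second then gives "uwsaoxbafgvuy".

uwsaoxbafgvuy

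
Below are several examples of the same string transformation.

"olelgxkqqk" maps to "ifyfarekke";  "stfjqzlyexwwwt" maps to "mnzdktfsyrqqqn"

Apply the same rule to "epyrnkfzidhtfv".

Rule — shift every letter 6 places backward in the alphabet (wrapping around).
So "epyrnkfzidhtfv" becomes "yjslheztcxbnzp".

yjslheztcxbnzp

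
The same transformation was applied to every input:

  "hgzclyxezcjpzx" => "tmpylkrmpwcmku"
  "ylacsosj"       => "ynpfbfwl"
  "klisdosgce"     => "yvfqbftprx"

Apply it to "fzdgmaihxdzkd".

mqtznvukqmxqs

The pattern: move the first character to the end, then shift every letter 13 places forward in the alphabet (wrapping around) — i.e. ROT13.
Applying both steps to "fzdgmaihxdzkd": "zdgmaihxdzkdf", then "mqtznvukqmxqs".
(Check on "klisdosgce": → "lisdosgcek" → "yvfqbftprx" ✓)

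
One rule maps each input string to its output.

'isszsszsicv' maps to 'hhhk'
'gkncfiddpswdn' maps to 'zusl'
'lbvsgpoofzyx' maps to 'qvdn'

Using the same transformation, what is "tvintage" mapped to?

Rule — keep one character in every 3, starting at position 2 (positions 2nd, 5th, 8th, ...), then shift every letter 11 places backward in the alphabet (wrapping around).
Applying that to "tvintage" gives "kit".

kit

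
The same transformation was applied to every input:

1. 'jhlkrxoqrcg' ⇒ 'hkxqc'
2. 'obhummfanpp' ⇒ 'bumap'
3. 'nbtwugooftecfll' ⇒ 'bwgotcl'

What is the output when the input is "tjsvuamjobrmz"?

jvajbm

The rule is to keep every other character starting from the second (positions 2nd, 4th, 6th, ...).
On "tjsvuamjobrmz" that produces "jvajbm".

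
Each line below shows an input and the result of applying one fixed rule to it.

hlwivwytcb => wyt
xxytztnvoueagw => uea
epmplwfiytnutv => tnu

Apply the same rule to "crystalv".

sta

The rule is to move the last 2 characters to the front (rotate right by 2), then keep only the last 3 characters.
For "crystalv", step one produces "lvcrysta"; step two turns that into "sta".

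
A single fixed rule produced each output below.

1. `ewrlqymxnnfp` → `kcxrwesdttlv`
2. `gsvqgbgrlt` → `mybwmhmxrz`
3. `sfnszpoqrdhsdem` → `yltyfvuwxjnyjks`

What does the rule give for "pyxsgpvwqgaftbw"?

The pattern: shift every letter 6 places forward in the alphabet (wrapping around).
"pyxsgpvwqgaftbw" → "vedymvbcwmglzhc".

vedymvbcwmglzhc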